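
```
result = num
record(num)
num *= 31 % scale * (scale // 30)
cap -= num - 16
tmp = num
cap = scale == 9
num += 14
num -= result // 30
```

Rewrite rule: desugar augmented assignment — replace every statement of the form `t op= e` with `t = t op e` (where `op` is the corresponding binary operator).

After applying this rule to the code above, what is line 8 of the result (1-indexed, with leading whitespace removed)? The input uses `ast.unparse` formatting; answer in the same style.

Transformed code:
result = num
record(num)
num = num * (31 % scale * (scale // 30))
cap = cap - (num - 16)
tmp = num
cap = scale == 9
num = num + 14
num = num - result // 30

num = num - result // 30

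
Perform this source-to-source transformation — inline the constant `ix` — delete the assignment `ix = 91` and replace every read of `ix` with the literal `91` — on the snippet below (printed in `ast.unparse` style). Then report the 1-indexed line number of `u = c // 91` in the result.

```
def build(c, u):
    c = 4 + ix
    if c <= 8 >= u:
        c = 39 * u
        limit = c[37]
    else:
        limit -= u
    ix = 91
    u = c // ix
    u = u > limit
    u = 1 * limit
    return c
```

8

Transformed code:
def build(c, u):
    c = 4 + 91
    if c <= 8 >= u:
        c = 39 * u
        limit = c[37]
    else:
        limit -= u
    u = c // 91
    u = u > limit
    u = 1 * limit
    return c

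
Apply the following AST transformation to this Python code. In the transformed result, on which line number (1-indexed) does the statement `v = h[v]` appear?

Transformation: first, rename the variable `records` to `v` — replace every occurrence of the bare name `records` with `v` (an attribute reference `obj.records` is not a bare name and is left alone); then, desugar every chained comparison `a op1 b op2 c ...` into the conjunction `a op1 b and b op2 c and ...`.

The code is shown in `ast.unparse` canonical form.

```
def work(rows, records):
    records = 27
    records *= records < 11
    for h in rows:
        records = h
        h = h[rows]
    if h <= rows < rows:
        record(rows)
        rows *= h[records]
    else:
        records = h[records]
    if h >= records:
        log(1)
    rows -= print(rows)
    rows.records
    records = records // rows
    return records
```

11

Transformed code:
def work(rows, v):
    v = 27
    v *= v < 11
    for h in rows:
        v = h
        h = h[rows]
    if h <= rows and rows < rows:
        record(rows)
        rows *= h[v]
    else:
        v = h[v]
    if h >= v:
        log(1)
    rows -= print(rows)
    rows.records
    v = v // rows
    return v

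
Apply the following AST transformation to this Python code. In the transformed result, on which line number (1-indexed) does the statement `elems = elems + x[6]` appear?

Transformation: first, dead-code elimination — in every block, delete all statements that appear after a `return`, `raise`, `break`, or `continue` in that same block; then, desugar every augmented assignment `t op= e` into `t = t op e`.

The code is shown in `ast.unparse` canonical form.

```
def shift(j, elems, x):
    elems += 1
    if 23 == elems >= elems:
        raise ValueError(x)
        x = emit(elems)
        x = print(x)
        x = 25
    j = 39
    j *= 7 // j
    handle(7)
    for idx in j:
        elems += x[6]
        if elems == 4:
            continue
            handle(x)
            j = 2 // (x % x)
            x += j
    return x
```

9

Transformed code:
def shift(j, elems, x):
    elems = elems + 1
    if 23 == elems >= elems:
        raise ValueError(x)
    j = 39
    j = j * (7 // j)
    handle(7)
    for idx in j:
        elems = elems + x[6]
        if elems == 4:
            continue
    return x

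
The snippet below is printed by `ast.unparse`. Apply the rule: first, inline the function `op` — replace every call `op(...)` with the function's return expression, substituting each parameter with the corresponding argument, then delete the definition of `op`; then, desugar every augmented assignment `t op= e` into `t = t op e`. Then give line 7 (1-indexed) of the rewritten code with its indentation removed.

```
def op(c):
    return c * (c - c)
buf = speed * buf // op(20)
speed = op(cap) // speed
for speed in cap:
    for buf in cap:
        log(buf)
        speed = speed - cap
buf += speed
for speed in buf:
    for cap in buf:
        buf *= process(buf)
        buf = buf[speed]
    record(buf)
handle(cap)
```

buf = buf + speed

Transformed code:
buf = speed * buf // (20 * (20 - 20))
speed = cap * (cap - cap) // speed
for speed in cap:
    for buf in cap:
        log(buf)
        speed = speed - cap
buf = buf + speed
for speed in buf:
    for cap in buf:
        buf = buf * process(buf)
        buf = buf[speed]
    record(buf)
handle(cap)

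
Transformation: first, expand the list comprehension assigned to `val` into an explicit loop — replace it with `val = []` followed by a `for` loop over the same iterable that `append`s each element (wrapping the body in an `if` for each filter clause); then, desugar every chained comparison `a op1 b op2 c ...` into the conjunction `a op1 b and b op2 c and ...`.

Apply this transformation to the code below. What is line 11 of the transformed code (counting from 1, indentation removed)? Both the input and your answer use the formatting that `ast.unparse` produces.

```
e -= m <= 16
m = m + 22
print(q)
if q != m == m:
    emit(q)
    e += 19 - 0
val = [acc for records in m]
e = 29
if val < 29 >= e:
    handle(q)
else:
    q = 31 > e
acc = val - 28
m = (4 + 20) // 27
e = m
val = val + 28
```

if val < 29 and 29 >= e:

Transformed code:
e -= m <= 16
m = m + 22
print(q)
if q != m and m == m:
    emit(q)
    e += 19 - 0
val = []
for records in m:
    val.append(acc)
e = 29
if val < 29 and 29 >= e:
    handle(q)
else:
    q = 31 > e
acc = val - 28
m = (4 + 20) // 27
e = m
val = val + 28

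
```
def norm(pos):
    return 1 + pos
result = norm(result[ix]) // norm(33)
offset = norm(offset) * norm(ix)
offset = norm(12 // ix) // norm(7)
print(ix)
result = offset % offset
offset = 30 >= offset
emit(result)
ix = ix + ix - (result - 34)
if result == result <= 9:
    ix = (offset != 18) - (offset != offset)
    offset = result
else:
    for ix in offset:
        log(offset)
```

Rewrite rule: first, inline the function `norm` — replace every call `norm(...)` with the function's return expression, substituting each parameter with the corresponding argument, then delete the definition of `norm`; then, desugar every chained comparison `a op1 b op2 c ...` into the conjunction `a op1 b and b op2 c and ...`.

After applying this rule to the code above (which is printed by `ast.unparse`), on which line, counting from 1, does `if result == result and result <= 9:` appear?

9

Transformed code:
result = (1 + result[ix]) // (1 + 33)
offset = (1 + offset) * (1 + ix)
offset = (1 + 12 // ix) // (1 + 7)
print(ix)
result = offset % offset
offset = 30 >= offset
emit(result)
ix = ix + ix - (result - 34)
if result == result and result <= 9:
    ix = (offset != 18) - (offset != offset)
    offset = result
else:
    for ix in offset:
        log(offset)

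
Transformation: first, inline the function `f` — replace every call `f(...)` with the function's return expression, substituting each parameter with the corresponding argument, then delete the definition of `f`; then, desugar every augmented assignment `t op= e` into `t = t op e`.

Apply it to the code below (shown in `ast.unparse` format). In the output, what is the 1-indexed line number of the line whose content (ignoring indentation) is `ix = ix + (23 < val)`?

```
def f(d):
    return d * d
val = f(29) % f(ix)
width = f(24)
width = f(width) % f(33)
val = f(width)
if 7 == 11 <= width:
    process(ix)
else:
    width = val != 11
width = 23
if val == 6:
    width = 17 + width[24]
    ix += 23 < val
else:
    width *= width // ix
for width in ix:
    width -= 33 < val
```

Transformed code:
val = 29 * 29 % (ix * ix)
width = 24 * 24
width = width * width % (33 * 33)
val = width * width
if 7 == 11 <= width:
    process(ix)
else:
    width = val != 11
width = 23
if val == 6:
    width = 17 + width[24]
    ix = ix + (23 < val)
else:
    width = width * (width // ix)
for width in ix:
    width = width - (33 < val)

12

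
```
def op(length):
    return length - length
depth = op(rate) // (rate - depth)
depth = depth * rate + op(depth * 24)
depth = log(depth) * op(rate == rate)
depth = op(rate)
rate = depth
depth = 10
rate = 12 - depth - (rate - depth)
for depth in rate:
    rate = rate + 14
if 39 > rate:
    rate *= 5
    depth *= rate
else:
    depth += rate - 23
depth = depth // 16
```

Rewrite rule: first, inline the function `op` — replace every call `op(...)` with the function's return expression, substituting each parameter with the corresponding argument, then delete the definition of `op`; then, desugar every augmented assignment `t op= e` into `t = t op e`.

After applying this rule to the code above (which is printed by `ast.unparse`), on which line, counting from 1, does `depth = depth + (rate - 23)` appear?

Transformed code:
depth = (rate - rate) // (rate - depth)
depth = depth * rate + (depth * 24 - depth * 24)
depth = log(depth) * ((rate == rate) - (rate == rate))
depth = rate - rate
rate = depth
depth = 10
rate = 12 - depth - (rate - depth)
for depth in rate:
    rate = rate + 14
if 39 > rate:
    rate = rate * 5
    depth = depth * rate
else:
    depth = depth + (rate - 23)
depth = depth // 16

14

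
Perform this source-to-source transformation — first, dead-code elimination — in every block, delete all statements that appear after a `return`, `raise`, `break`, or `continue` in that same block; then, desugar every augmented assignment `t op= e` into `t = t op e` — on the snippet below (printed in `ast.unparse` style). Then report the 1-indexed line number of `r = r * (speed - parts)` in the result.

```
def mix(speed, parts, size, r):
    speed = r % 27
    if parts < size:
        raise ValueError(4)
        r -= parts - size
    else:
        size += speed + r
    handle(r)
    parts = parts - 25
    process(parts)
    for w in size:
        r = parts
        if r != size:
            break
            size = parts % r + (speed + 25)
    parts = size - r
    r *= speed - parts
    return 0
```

15

Transformed code:
def mix(speed, parts, size, r):
    speed = r % 27
    if parts < size:
        raise ValueError(4)
    else:
        size = size + (speed + r)
    handle(r)
    parts = parts - 25
    process(parts)
    for w in size:
        r = parts
        if r != size:
            break
    parts = size - r
    r = r * (speed - parts)
    return 0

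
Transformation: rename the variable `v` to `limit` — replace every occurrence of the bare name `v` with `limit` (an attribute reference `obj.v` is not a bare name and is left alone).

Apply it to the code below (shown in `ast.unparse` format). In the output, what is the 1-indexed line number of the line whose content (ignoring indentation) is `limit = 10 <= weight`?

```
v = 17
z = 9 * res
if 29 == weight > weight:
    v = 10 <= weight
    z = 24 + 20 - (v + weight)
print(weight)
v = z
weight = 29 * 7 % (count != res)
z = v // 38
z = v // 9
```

Transformed code:
limit = 17
z = 9 * res
if 29 == weight > weight:
    limit = 10 <= weight
    z = 24 + 20 - (limit + weight)
print(weight)
limit = z
weight = 29 * 7 % (count != res)
z = limit // 38
z = limit // 9

4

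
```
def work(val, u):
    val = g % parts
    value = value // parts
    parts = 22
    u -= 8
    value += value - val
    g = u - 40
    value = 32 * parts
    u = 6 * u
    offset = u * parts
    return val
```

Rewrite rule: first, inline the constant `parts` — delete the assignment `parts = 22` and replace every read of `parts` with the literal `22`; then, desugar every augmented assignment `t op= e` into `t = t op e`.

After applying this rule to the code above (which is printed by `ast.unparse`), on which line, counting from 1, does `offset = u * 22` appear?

9

Transformed code:
def work(val, u):
    val = g % 22
    value = value // 22
    u = u - 8
    value = value + (value - val)
    g = u - 40
    value = 32 * 22
    u = 6 * u
    offset = u * 22
    return val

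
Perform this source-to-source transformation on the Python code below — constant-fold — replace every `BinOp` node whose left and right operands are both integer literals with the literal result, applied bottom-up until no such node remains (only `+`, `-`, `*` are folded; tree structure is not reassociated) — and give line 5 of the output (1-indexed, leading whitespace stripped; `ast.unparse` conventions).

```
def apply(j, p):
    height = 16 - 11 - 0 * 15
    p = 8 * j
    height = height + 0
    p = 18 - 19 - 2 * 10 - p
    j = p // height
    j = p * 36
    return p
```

Transformed code:
def apply(j, p):
    height = 5
    p = 8 * j
    height = height + 0
    p = -21 - p
    j = p // height
    j = p * 36
    return p

p = -21 - p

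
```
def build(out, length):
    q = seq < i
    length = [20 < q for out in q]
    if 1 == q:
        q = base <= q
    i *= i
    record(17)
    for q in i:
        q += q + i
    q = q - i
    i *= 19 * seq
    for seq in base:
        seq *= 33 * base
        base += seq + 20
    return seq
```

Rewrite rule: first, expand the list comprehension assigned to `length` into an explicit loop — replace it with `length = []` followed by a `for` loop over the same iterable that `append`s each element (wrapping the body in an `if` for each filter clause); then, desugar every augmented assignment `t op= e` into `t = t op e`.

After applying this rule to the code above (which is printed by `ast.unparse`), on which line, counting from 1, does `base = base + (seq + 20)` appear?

16

Transformed code:
def build(out, length):
    q = seq < i
    length = []
    for out in q:
        length.append(20 < q)
    if 1 == q:
        q = base <= q
    i = i * i
    record(17)
    for q in i:
        q = q + (q + i)
    q = q - i
    i = i * (19 * seq)
    for seq in base:
        seq = seq * (33 * base)
        base = base + (seq + 20)
    return seq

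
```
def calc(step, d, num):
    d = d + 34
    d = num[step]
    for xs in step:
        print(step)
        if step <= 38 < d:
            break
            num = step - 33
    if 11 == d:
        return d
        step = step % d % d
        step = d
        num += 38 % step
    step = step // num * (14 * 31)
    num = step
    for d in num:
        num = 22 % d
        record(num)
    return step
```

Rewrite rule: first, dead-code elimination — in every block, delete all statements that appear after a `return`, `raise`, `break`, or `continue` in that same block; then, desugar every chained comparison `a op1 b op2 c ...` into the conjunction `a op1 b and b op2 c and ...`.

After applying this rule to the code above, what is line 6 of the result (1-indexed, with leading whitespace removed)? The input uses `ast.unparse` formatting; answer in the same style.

if step <= 38 and 38 < d:

Transformed code:
def calc(step, d, num):
    d = d + 34
    d = num[step]
    for xs in step:
        print(step)
        if step <= 38 and 38 < d:
            break
    if 11 == d:
        return d
    step = step // num * (14 * 31)
    num = step
    for d in num:
        num = 22 % d
        record(num)
    return step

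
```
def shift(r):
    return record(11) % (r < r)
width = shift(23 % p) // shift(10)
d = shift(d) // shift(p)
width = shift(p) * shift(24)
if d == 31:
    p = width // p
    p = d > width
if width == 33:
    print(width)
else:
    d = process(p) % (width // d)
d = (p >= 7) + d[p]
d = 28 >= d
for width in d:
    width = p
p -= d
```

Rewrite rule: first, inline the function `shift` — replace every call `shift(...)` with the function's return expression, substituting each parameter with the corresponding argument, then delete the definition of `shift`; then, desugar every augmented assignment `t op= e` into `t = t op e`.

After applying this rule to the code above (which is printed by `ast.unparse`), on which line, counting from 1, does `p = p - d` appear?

Transformed code:
width = record(11) % (23 % p < 23 % p) // (record(11) % (10 < 10))
d = record(11) % (d < d) // (record(11) % (p < p))
width = record(11) % (p < p) * (record(11) % (24 < 24))
if d == 31:
    p = width // p
    p = d > width
if width == 33:
    print(width)
else:
    d = process(p) % (width // d)
d = (p >= 7) + d[p]
d = 28 >= d
for width in d:
    width = p
p = p - d

15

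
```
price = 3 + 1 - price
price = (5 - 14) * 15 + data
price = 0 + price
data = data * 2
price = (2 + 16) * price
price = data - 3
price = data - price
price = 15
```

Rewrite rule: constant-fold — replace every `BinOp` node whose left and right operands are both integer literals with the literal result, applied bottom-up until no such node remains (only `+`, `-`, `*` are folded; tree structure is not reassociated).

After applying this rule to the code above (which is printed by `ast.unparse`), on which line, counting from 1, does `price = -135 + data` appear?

2

Transformed code:
price = 4 - price
price = -135 + data
price = 0 + price
data = data * 2
price = 18 * price
price = data - 3
price = data - price
price = 15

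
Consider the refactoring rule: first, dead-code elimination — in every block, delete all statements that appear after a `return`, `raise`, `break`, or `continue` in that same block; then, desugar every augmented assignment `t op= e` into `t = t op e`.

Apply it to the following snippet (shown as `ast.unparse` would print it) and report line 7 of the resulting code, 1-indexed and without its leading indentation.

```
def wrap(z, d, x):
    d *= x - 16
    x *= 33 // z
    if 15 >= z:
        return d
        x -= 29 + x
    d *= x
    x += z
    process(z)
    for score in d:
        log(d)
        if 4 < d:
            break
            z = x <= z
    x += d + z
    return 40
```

x = x + z

Transformed code:
def wrap(z, d, x):
    d = d * (x - 16)
    x = x * (33 // z)
    if 15 >= z:
        return d
    d = d * x
    x = x + z
    process(z)
    for score in d:
        log(d)
        if 4 < d:
            break
    x = x + (d + z)
    return 40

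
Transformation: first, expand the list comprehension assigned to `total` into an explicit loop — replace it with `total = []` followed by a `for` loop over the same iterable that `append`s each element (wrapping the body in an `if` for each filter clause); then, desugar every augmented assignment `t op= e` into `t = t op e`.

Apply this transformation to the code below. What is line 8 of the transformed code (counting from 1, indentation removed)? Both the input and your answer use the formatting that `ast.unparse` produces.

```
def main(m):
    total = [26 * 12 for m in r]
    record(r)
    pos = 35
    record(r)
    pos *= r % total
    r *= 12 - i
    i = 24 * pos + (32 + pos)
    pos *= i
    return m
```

Transformed code:
def main(m):
    total = []
    for m in r:
        total.append(26 * 12)
    record(r)
    pos = 35
    record(r)
    pos = pos * (r % total)
    r = r * (12 - i)
    i = 24 * pos + (32 + pos)
    pos = pos * i
    return m

pos = pos * (r % total)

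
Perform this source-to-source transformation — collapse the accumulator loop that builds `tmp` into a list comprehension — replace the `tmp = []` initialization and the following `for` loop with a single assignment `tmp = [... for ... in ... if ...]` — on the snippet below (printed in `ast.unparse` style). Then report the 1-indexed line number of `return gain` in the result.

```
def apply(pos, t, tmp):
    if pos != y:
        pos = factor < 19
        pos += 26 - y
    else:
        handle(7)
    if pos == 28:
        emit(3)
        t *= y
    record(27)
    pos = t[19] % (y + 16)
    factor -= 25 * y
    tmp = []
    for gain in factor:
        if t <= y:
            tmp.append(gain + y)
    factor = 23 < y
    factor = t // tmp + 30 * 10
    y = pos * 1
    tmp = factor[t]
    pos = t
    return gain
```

Transformed code:
def apply(pos, t, tmp):
    if pos != y:
        pos = factor < 19
        pos += 26 - y
    else:
        handle(7)
    if pos == 28:
        emit(3)
        t *= y
    record(27)
    pos = t[19] % (y + 16)
    factor -= 25 * y
    tmp = [gain + y for gain in factor if t <= y]
    factor = 23 < y
    factor = t // tmp + 30 * 10
    y = pos * 1
    tmp = factor[t]
    pos = t
    return gain

19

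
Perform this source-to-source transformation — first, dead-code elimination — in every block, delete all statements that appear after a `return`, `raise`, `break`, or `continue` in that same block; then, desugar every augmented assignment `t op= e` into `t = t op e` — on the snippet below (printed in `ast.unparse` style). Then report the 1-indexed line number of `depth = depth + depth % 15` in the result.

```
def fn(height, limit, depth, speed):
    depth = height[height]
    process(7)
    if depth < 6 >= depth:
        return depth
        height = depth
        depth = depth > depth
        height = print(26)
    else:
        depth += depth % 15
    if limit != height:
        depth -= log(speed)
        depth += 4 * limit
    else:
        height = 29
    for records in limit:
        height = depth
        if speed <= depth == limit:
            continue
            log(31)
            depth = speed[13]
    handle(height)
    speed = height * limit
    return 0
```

Transformed code:
def fn(height, limit, depth, speed):
    depth = height[height]
    process(7)
    if depth < 6 >= depth:
        return depth
    else:
        depth = depth + depth % 15
    if limit != height:
        depth = depth - log(speed)
        depth = depth + 4 * limit
    else:
        height = 29
    for records in limit:
        height = depth
        if speed <= depth == limit:
            continue
    handle(height)
    speed = height * limit
    return 0

7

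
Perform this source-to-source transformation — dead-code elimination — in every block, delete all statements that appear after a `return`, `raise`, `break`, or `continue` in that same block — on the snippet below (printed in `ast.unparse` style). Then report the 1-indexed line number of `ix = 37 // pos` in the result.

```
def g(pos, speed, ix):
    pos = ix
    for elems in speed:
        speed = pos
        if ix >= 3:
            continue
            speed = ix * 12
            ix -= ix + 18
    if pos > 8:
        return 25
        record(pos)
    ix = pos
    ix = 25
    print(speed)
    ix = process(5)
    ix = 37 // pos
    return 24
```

13

Transformed code:
def g(pos, speed, ix):
    pos = ix
    for elems in speed:
        speed = pos
        if ix >= 3:
            continue
    if pos > 8:
        return 25
    ix = pos
    ix = 25
    print(speed)
    ix = process(5)
    ix = 37 // pos
    return 24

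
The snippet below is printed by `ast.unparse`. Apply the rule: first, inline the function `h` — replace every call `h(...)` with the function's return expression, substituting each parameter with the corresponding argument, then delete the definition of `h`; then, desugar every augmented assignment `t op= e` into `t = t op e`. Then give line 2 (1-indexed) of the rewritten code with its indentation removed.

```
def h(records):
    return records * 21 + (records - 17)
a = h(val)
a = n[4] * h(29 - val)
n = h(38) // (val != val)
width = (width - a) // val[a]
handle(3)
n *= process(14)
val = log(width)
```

a = n[4] * ((29 - val) * 21 + (29 - val - 17))

Transformed code:
a = val * 21 + (val - 17)
a = n[4] * ((29 - val) * 21 + (29 - val - 17))
n = (38 * 21 + (38 - 17)) // (val != val)
width = (width - a) // val[a]
handle(3)
n = n * process(14)
val = log(width)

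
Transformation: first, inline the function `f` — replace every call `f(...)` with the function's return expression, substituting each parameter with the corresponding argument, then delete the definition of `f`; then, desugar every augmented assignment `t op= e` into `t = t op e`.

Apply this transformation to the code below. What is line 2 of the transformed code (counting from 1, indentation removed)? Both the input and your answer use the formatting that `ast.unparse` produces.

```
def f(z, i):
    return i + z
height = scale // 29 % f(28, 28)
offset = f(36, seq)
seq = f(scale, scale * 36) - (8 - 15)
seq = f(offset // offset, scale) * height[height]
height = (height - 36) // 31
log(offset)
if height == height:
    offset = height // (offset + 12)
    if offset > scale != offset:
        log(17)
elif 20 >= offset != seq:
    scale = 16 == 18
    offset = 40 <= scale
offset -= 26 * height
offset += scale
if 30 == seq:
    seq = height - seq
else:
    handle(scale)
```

Transformed code:
height = scale // 29 % (28 + 28)
offset = seq + 36
seq = scale * 36 + scale - (8 - 15)
seq = (scale + offset // offset) * height[height]
height = (height - 36) // 31
log(offset)
if height == height:
    offset = height // (offset + 12)
    if offset > scale != offset:
        log(17)
elif 20 >= offset != seq:
    scale = 16 == 18
    offset = 40 <= scale
offset = offset - 26 * height
offset = offset + scale
if 30 == seq:
    seq = height - seq
else:
    handle(scale)

offset = seq + 36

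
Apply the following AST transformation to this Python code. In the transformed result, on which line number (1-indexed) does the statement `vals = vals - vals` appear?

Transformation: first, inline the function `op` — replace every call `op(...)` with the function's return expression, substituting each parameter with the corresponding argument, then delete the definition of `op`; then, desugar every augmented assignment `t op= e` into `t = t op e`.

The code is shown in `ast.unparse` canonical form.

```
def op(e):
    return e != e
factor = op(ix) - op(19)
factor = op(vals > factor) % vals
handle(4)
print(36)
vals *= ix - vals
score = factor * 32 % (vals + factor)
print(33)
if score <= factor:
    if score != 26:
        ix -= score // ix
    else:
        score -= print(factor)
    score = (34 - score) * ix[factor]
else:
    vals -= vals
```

Transformed code:
factor = (ix != ix) - (19 != 19)
factor = ((vals > factor) != (vals > factor)) % vals
handle(4)
print(36)
vals = vals * (ix - vals)
score = factor * 32 % (vals + factor)
print(33)
if score <= factor:
    if score != 26:
        ix = ix - score // ix
    else:
        score = score - print(factor)
    score = (34 - score) * ix[factor]
else:
    vals = vals - vals

15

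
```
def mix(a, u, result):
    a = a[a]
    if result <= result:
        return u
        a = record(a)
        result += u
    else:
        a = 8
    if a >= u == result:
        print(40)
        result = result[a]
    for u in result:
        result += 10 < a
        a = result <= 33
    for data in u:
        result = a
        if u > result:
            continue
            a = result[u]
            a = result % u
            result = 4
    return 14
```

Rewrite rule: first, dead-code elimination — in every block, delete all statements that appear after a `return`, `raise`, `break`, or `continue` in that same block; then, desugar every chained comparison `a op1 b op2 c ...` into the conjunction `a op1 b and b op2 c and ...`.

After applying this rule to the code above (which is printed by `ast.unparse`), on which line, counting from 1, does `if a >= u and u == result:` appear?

7

Transformed code:
def mix(a, u, result):
    a = a[a]
    if result <= result:
        return u
    else:
        a = 8
    if a >= u and u == result:
        print(40)
        result = result[a]
    for u in result:
        result += 10 < a
        a = result <= 33
    for data in u:
        result = a
        if u > result:
            continue
    return 14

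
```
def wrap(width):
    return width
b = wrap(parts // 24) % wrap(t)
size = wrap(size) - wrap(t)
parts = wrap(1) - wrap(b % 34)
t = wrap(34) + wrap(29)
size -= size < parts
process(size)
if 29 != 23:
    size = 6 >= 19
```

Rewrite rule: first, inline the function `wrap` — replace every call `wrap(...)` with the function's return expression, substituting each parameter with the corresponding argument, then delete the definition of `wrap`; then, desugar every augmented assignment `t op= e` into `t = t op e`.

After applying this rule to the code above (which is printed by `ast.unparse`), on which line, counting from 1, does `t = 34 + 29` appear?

4

Transformed code:
b = parts // 24 % t
size = size - t
parts = 1 - b % 34
t = 34 + 29
size = size - (size < parts)
process(size)
if 29 != 23:
    size = 6 >= 19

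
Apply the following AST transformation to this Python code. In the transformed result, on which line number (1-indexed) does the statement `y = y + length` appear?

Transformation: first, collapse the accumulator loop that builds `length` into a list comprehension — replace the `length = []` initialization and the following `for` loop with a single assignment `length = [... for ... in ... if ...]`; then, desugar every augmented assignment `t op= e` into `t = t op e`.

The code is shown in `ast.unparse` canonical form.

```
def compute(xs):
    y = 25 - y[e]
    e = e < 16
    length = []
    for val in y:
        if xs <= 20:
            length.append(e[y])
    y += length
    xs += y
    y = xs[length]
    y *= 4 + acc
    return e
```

Transformed code:
def compute(xs):
    y = 25 - y[e]
    e = e < 16
    length = [e[y] for val in y if xs <= 20]
    y = y + length
    xs = xs + y
    y = xs[length]
    y = y * (4 + acc)
    return e

5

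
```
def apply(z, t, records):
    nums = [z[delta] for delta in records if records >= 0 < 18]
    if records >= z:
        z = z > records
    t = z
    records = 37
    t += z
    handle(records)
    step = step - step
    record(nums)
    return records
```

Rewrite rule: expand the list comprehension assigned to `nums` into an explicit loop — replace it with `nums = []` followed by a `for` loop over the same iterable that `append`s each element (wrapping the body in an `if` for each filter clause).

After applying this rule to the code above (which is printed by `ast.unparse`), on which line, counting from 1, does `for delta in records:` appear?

Transformed code:
def apply(z, t, records):
    nums = []
    for delta in records:
        if records >= 0 < 18:
            nums.append(z[delta])
    if records >= z:
        z = z > records
    t = z
    records = 37
    t += z
    handle(records)
    step = step - step
    record(nums)
    return records

3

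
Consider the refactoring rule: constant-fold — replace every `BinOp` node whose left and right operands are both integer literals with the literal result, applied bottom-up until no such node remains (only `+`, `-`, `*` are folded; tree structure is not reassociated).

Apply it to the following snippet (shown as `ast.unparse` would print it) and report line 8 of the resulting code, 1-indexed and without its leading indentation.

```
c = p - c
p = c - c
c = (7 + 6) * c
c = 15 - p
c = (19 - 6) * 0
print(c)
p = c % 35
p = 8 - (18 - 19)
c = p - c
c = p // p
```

Transformed code:
c = p - c
p = c - c
c = 13 * c
c = 15 - p
c = 0
print(c)
p = c % 35
p = 9
c = p - c
c = p // p

p = 9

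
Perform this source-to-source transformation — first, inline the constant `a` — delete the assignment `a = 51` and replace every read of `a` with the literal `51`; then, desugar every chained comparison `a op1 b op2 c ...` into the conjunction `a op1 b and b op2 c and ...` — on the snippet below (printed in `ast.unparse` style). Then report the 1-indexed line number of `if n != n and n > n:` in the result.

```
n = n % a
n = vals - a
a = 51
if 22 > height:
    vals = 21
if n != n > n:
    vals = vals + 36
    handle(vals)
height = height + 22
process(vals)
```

Transformed code:
n = n % 51
n = vals - 51
if 22 > height:
    vals = 21
if n != n and n > n:
    vals = vals + 36
    handle(vals)
height = height + 22
process(vals)

5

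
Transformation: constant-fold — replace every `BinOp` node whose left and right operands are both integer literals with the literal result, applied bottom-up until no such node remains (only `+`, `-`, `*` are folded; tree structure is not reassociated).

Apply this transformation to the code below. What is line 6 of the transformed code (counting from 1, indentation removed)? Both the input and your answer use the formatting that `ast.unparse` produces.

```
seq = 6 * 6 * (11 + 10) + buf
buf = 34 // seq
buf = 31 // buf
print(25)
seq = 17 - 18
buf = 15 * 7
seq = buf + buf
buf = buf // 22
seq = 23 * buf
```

Transformed code:
seq = 756 + buf
buf = 34 // seq
buf = 31 // buf
print(25)
seq = -1
buf = 105
seq = buf + buf
buf = buf // 22
seq = 23 * buf

buf = 105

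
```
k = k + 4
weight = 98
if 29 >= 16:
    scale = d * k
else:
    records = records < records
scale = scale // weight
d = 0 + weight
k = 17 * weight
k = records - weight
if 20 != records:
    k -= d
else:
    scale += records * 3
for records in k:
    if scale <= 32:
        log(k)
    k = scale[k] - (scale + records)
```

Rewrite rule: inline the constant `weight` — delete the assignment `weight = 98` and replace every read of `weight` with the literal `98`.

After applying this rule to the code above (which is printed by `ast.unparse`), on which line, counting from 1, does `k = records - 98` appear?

9

Transformed code:
k = k + 4
if 29 >= 16:
    scale = d * k
else:
    records = records < records
scale = scale // 98
d = 0 + 98
k = 17 * 98
k = records - 98
if 20 != records:
    k -= d
else:
    scale += records * 3
for records in k:
    if scale <= 32:
        log(k)
    k = scale[k] - (scale + records)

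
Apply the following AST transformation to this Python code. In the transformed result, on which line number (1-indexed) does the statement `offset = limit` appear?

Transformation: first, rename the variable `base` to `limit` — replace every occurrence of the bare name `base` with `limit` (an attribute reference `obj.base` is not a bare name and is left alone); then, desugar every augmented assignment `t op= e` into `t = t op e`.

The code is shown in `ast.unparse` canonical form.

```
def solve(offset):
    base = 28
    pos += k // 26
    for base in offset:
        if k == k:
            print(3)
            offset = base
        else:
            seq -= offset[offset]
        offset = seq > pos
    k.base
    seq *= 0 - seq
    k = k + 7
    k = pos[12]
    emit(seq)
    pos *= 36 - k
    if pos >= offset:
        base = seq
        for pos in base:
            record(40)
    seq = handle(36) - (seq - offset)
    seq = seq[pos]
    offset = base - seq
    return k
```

Transformed code:
def solve(offset):
    limit = 28
    pos = pos + k // 26
    for limit in offset:
        if k == k:
            print(3)
            offset = limit
        else:
            seq = seq - offset[offset]
        offset = seq > pos
    k.base
    seq = seq * (0 - seq)
    k = k + 7
    k = pos[12]
    emit(seq)
    pos = pos * (36 - k)
    if pos >= offset:
        limit = seq
        for pos in limit:
            record(40)
    seq = handle(36) - (seq - offset)
    seq = seq[pos]
    offset = limit - seq
    return k

7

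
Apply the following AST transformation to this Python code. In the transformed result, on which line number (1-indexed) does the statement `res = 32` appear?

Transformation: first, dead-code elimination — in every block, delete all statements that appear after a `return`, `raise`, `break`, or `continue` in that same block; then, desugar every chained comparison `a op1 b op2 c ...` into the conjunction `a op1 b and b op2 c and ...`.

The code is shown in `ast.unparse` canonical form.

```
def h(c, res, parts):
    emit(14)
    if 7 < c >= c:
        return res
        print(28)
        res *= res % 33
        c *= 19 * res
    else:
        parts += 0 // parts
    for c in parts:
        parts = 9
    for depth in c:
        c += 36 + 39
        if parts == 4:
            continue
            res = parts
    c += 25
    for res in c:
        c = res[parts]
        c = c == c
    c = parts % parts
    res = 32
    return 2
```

18

Transformed code:
def h(c, res, parts):
    emit(14)
    if 7 < c and c >= c:
        return res
    else:
        parts += 0 // parts
    for c in parts:
        parts = 9
    for depth in c:
        c += 36 + 39
        if parts == 4:
            continue
    c += 25
    for res in c:
        c = res[parts]
        c = c == c
    c = parts % parts
    res = 32
    return 2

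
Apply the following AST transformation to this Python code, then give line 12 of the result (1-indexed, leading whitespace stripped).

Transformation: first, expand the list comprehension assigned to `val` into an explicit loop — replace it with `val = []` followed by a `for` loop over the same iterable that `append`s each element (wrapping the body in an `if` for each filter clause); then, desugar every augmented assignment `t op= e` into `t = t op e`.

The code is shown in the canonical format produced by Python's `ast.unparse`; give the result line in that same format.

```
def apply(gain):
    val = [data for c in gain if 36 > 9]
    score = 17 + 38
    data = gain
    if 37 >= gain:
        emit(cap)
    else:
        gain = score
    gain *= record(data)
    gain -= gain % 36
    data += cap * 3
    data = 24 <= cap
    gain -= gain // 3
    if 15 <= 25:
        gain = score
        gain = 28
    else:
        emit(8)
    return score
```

Transformed code:
def apply(gain):
    val = []
    for c in gain:
        if 36 > 9:
            val.append(data)
    score = 17 + 38
    data = gain
    if 37 >= gain:
        emit(cap)
    else:
        gain = score
    gain = gain * record(data)
    gain = gain - gain % 36
    data = data + cap * 3
    data = 24 <= cap
    gain = gain - gain // 3
    if 15 <= 25:
        gain = score
        gain = 28
    else:
        emit(8)
    return score

gain = gain * record(data)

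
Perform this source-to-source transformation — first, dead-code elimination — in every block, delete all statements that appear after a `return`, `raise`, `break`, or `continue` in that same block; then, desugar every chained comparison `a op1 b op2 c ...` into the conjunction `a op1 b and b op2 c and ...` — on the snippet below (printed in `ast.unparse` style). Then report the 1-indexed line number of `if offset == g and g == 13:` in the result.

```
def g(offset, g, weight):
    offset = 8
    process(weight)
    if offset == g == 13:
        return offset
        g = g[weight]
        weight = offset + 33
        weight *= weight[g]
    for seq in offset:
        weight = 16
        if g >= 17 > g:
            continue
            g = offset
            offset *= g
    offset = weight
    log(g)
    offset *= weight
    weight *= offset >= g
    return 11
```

4

Transformed code:
def g(offset, g, weight):
    offset = 8
    process(weight)
    if offset == g and g == 13:
        return offset
    for seq in offset:
        weight = 16
        if g >= 17 and 17 > g:
            continue
    offset = weight
    log(g)
    offset *= weight
    weight *= offset >= g
    return 11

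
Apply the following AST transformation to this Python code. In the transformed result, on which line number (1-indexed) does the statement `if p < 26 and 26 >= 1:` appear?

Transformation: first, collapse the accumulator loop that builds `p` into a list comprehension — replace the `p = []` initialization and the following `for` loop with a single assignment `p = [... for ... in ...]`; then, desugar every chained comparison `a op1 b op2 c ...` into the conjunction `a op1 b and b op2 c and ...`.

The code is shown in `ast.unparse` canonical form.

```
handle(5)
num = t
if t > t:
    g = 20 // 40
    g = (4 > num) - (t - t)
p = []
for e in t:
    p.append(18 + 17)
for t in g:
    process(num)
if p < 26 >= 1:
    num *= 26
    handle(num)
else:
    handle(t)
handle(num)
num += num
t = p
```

9

Transformed code:
handle(5)
num = t
if t > t:
    g = 20 // 40
    g = (4 > num) - (t - t)
p = [18 + 17 for e in t]
for t in g:
    process(num)
if p < 26 and 26 >= 1:
    num *= 26
    handle(num)
else:
    handle(t)
handle(num)
num += num
t = p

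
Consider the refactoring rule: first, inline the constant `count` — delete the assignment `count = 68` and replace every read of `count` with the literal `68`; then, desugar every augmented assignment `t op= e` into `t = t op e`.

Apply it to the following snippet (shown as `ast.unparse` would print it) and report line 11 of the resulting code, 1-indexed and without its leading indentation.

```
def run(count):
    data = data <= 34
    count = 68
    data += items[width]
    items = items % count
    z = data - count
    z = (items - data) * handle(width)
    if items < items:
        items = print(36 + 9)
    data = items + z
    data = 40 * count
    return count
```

Transformed code:
def run(count):
    data = data <= 34
    data = data + items[width]
    items = items % 68
    z = data - 68
    z = (items - data) * handle(width)
    if items < items:
        items = print(36 + 9)
    data = items + z
    data = 40 * 68
    return 68

return 68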